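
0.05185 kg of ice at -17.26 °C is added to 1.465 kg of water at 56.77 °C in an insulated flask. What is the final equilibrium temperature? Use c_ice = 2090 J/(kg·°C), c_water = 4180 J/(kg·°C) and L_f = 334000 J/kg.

T_f ≈ 51.8 °C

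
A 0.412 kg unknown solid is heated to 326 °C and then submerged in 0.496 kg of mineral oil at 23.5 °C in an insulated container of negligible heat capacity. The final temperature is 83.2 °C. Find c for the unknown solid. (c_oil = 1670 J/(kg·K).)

Let T be the final temperature. ΣQ_i = 0:
0.412×c×(83.2 − 326) + 0.496×1670×(83.2 − 23.5) = 0
-100.03 c = -49451
c = -49451/-100.03 ≈ 494.3 J/(kg·K)

c ≈ 494 J/(kg·K)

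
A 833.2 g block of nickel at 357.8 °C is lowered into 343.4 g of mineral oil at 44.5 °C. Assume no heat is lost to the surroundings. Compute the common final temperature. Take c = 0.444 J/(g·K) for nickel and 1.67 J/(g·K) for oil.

T_f ≈ 167.4 °C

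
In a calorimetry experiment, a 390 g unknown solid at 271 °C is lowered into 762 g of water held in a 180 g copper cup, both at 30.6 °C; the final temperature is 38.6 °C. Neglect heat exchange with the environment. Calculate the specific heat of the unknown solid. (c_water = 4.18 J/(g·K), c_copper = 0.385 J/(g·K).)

Taking heat into each body as positive, Σ m c ΔT = 0:
390·c·(38.6 − 271) + 762·4.18·(38.6 − 30.6) + 180·0.385·(38.6 − 30.6) = 0
-90636 c = -26036
c = -26036/-90636 ≈ 0.2873 J/(g·K)

c ≈ 0.287 J/(g·K)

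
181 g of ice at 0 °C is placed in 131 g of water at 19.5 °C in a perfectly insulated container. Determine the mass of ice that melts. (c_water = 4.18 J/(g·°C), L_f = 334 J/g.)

m_melted ≈ 32 g

Water can give up m c ΔT = 131×4.18×19.5 = 10678 J before reaching 0 °C.
Fully melting the ice requires m_ice L_f = 181×334 = 60454 J.
That's not enough to melt it all — equilibrium is at 0 °C with ice remaining.
m_melt = 10678 / L_f = 31.97 g.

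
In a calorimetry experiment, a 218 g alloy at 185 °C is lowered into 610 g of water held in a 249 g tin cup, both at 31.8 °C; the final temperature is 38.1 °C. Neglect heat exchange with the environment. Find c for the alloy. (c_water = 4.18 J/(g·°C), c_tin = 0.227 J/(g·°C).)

Energy conservation, ΣQ = 0:
218·c·(38.1 − 185) + 610·4.18·(38.1 − 31.8) + 249·0.227·(38.1 − 31.8) = 0
-32024 c = -16420
c = -16420/-32024 ≈ 0.5127 J/(g·°C)

c ≈ 0.513 J/(g·°C)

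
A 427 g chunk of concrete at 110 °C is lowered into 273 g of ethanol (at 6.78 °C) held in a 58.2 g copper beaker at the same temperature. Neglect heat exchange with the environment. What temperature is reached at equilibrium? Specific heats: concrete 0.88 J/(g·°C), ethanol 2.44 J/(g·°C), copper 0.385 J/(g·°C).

Energy conservation, ΣQ = 0:
427*0.88*(T − 110) + 273*2.44*(T − 6.78) + 58.2*0.385*(T − 6.78) = 0
(375.76 + 666.12 + 22.41) T = 375.76*110 + 666.12*6.78 + 22.41*6.78
T = 46002 / 1064.3 = 43.2 °C

T_f ≈ 43.2 °C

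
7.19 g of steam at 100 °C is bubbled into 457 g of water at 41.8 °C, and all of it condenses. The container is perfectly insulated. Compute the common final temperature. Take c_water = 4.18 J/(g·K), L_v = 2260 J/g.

T_f ≈ 51.1 °C

Setting the total heat transfer to zero:
steam→water at 100 °C releases m L_v = 7.19·2260 = 16249; condensate cools 100→T: 7.19·4.18·(T − 100) = 30.05(T − 100); original water: 1910.3(T − 41.8)
1940.3 T = 16249 + 3005.4 + 79849 = 99104
T ≈ 51.08 °C, under the boiling point, so the assumption holds.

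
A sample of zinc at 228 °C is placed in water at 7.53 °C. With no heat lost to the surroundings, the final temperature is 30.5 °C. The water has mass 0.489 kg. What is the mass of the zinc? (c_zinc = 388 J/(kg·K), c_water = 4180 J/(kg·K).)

m ≈ 0.613 kg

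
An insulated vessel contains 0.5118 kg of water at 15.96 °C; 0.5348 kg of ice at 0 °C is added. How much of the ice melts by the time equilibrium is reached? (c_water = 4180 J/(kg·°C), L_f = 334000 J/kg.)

Water can give up m c ΔT = 0.5118·4180·15.96 = 34144 J before reaching 0 °C.
Fully melting the ice requires m_ice L_f = 0.5348·334000 = 178623 J.
34144 J < 178623 J, so only part of the ice melts and the system sits at 0 °C.
m_melted·334000 = 34144  ⇒  m_melted ≈ 0.1022 kg.

m_melted ≈ 0.102 kg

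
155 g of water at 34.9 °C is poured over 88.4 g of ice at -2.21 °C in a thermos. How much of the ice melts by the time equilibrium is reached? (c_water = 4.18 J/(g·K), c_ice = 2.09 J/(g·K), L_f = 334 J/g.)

m_melted ≈ 66.5 g

Cooling the water to 0 °C releases 155×4.18×34.9 = 22612 J.
Of that, 88.4×2.09×2.21 = 408.31 J goes to bring the ice to 0 °C, leaving 22203 J.
Fully melting the ice requires m_ice L_f = 88.4×334 = 29526 J.
That's not enough to melt it all — equilibrium is at 0 °C with ice remaining.
m_melt = 22203 / L_f = 66.48 g.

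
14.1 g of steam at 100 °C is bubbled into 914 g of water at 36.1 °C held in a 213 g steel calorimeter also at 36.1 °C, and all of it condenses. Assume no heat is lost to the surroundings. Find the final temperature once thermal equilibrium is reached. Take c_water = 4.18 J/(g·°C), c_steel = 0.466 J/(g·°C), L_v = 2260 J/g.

Let T be the final temperature. ΣQ_i = 0:
condense steam: −14.1×2260 = −31866
  condensate cools 100→T: 14.1×4.18×(T − 100) = 58.94(T − 100)
  original water: 3820.5(T − 36.1)
  steel cup: 213×0.466×(T − 36.1) = 99.26(T − 36.1)
3978.7 T = 31866 + 5893.8 + 141504 = 179264
T ≈ 45.06 °C — below 100 °C, confirming all the steam condensed.

T_f ≈ 45.1 °C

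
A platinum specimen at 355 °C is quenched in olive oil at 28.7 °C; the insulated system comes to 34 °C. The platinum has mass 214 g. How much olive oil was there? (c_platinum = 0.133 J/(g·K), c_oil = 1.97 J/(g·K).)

m ≈ 875 g

Let T be the final temperature. ΣQ_i = 0:
214·0.133·(34 − 355) + m·1.97·(34 − 28.7) = 0
10.44 m = 9136.3
m = 9136.3/10.44 ≈ 875 g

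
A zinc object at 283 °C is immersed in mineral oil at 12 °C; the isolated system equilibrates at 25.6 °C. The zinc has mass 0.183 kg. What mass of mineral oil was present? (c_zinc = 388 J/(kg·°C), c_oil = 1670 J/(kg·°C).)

m ≈ 0.805 kg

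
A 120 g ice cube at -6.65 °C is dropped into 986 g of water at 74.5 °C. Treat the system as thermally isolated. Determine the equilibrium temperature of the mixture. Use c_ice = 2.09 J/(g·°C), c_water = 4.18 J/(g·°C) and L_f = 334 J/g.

T_f ≈ 57.4 °C

Heat gained plus heat lost sum to zero:
warm ice to 0 °C: 120·2.09·(0 − (-6.65)) = 1667.8
  fusion: m_ice L_f = 120·334 = 40080
  meltwater 0→T: 120·4.18·T = 501.6 T
  water cools: 986·4.18·(T − 74.5) = 4121.5(T − 74.5)
4623.1 T = 307050 − 41748 = 265302
T ≈ 57.39 °C. Since T > 0 °C, the all-ice-melts assumption holds.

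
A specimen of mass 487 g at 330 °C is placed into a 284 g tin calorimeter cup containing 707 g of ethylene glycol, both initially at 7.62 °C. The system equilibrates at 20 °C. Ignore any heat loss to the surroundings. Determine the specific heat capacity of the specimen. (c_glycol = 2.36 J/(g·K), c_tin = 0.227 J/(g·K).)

c ≈ 0.142 J/(g·K)

Conservation of energy gives ΣQ = 0:
487·c·(20 − 330) + 707·2.36·(20 − 7.62) + 284·0.227·(20 − 7.62) = 0
-150970 c = -21454
c = -21454/-150970 ≈ 0.1421 J/(g·K)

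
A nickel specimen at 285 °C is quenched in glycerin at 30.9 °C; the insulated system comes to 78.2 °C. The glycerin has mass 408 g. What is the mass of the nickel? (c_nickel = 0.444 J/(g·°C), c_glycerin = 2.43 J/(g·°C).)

m ≈ 511 g

Heat gained plus heat lost sum to zero:
m×0.444×(78.2 − 285) + 408×2.43×(78.2 − 30.9) = 0
-91.82 m = -46895
m = -46895/-91.82 ≈ 510.7 g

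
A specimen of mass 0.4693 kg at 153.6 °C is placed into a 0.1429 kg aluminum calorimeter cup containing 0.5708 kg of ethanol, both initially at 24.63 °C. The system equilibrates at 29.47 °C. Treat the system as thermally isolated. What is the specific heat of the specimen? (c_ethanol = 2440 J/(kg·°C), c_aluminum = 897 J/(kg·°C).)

c ≈ 126 J/(kg·°C)

Let T be the final temperature. ΣQ_i = 0:
0.4693·c·(29.47 − 153.6) + 0.5708·2440·(29.47 − 24.63) + 0.1429·897·(29.47 − 24.63) = 0
-58.25 c = -7361.3
c = -7361.3/-58.25 ≈ 126.4 J/(kg·°C)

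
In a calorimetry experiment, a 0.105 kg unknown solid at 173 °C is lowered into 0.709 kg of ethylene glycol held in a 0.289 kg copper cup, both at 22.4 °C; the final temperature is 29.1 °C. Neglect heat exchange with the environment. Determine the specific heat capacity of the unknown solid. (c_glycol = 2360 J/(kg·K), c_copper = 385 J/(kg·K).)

Energy conservation, ΣQ = 0:
0.105×c×(29.1 − 173) + 0.709×2360×(29.1 − 22.4) + 0.289×385×(29.1 − 22.4) = 0
-15.11 c = -11956
c = -11956/-15.11 ≈ 791.3 J/(kg·K)

c ≈ 791 J/(kg·K)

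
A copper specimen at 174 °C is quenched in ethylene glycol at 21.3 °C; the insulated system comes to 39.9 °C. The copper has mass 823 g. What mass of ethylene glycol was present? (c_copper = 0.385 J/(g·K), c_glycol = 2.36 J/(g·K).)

m ≈ 968 g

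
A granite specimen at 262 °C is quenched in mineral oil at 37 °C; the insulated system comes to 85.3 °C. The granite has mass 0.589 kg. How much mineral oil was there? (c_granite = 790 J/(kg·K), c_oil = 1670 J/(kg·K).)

m ≈ 1.02 kg

Heat lost by the granite = heat gained by the oil:
0.589×790×(262 − 85.3) = m×1670×(85.3 − 37)
80661 m = 82220  ⇒  m ≈ 1.019 kg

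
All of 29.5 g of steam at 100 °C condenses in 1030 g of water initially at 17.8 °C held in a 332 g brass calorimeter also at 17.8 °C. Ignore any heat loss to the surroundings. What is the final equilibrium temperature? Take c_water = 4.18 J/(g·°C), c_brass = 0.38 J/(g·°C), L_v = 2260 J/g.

Net heat exchanged in the isolated system is zero:
latent heat released on condensation: 29.5·2260 = 66670
  condensate cools 100→T: 29.5·4.18·(T − 100) = 123.31(T − 100)
  original water: 4305.4(T − 17.8)
  brass cup: 332·0.38·(T − 17.8) = 126.16(T − 17.8)
4554.9 T = 66670 + 12331 + 78882 = 157883
T ≈ 34.66 °C (< 100 °C, so full condensation is consistent).

T_f ≈ 34.7 °C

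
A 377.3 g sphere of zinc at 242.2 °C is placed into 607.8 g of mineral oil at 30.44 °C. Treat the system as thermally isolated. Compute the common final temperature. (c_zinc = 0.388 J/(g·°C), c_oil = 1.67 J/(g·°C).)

T_f ≈ 57.1 °C

Net heat exchanged in the isolated system is zero:
377.3×0.388×(T − 242.2) + 607.8×1.67×(T − 30.44) = 0
1161.4 T = 66354
T = 66354/1161.4 ≈ 57.13 °C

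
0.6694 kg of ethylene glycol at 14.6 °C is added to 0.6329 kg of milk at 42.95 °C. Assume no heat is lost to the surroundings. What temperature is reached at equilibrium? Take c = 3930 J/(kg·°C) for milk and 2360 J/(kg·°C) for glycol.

T_f ≈ 31.9 °C

Set heat shed by the hot body equal to heat absorbed by the cold body:
0.6329*3930*(42.95 − T) = 0.6694*2360*(T − 14.6)
2487.3(42.95 − T) = 1579.8(T − 14.6)
4067.1 T = 129894  ⇒  T ≈ 31.94 °C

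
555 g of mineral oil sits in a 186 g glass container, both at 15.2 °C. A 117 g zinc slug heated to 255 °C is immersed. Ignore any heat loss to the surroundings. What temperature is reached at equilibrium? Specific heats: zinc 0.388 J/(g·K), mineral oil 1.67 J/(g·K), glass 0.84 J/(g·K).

T_f ≈ 24.8 °C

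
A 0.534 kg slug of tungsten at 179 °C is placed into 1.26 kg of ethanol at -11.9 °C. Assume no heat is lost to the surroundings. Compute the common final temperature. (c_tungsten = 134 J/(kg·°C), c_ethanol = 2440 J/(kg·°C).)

T_f ≈ -7.6 °C

Taking heat into each body as positive, Σ m c ΔT = 0:
0.534×134×(T − 179) + 1.26×2440×(T − (-11.9)) = 0
(71.56 + 3074.4) T = 71.56×179 + 3074.4×(-11.9)
T = -23777 / 3146 = -7.56 °C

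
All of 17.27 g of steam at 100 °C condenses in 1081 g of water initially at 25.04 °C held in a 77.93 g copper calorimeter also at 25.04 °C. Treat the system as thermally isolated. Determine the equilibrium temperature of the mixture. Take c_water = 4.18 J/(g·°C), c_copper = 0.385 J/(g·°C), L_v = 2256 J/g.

T_f ≈ 34.6 °C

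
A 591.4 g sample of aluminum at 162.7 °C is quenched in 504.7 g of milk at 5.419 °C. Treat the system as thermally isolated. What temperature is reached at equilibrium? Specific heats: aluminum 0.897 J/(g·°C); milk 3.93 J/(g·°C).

Set heat shed by the hot body equal to heat absorbed by the cold body:
591.4*0.897*(162.7 − T) = 504.7*3.93*(T − 5.419)
530.49(162.7 − T) = 1983.5(T − 5.419)
2514 T = 97058  ⇒  T ≈ 38.61 °C

T_f ≈ 38.6 °C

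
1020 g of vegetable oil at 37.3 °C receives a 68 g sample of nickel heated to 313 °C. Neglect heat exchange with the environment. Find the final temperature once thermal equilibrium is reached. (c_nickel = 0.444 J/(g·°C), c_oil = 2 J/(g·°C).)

T_f ≈ 41.3 °C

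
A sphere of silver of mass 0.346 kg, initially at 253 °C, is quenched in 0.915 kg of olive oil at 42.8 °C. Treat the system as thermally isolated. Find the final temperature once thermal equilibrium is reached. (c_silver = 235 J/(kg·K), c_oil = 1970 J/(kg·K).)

T_f ≈ 51.9 °C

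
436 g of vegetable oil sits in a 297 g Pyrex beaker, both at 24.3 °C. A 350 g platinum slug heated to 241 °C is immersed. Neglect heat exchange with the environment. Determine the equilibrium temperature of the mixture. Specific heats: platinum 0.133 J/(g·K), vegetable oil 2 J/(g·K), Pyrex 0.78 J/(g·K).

T_f ≈ 33.1 °C

Net heat exchanged in the isolated system is zero:
350×0.133×(T − 241) + 436×2×(T − 24.3) + 297×0.78×(T − 24.3) = 0
46.55(T − 241) + 872(T − 24.3) + 231.66(T − 24.3) = 0
1150.2 T = 38037
T = 38037 / 1150.2 = 33.1 °C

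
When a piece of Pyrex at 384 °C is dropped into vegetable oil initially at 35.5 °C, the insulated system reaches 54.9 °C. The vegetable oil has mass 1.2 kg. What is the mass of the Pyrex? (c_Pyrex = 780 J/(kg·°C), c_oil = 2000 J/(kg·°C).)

m ≈ 0.181 kg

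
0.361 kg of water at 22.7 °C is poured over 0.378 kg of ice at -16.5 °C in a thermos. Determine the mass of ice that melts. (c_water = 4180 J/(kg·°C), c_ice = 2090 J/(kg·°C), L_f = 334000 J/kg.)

m_melted ≈ 0.0635 kg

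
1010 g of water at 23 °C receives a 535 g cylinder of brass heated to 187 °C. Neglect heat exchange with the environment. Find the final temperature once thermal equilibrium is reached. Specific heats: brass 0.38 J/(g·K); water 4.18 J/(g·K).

T_f is the heat-capacity-weighted average of the initial temperatures:
T_f = (203.3*187 + 4221.8*23) / (203.3 + 4221.8)
    = 135118 / 4425.1 ≈ 30.53 °C

T_f ≈ 30.5 °C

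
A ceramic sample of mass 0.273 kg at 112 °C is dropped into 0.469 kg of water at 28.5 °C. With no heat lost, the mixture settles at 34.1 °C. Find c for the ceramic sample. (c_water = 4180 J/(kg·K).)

c ≈ 516 J/(kg·K)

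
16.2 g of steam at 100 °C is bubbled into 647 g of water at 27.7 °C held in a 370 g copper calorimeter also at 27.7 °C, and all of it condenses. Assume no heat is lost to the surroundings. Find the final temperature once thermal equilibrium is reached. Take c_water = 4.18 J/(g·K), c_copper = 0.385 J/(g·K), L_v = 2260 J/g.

T_f ≈ 41.9 °C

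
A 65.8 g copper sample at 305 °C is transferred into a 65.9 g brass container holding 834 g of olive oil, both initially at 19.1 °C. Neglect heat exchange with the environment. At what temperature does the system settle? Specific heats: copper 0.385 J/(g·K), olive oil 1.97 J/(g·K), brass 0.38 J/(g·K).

T_f ≈ 23.4 °C

Taking heat into each body as positive, Σ m c ΔT = 0:
65.8·0.385·(T − 305) + 834·1.97·(T − 19.1) + 65.9·0.38·(T − 19.1) = 0
25.33(T − 305) + 1643(T − 19.1) + 25.04(T − 19.1) = 0
1693.4 T = 39586
T = 39586 / 1693.4 = 23.4 °C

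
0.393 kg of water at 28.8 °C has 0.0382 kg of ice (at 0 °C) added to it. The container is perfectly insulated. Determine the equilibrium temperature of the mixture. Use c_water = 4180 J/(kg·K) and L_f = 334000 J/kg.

T_f ≈ 19.2 °C

Heat gained plus heat lost sum to zero:
melt ice: 0.0382·334000 = 12759; meltwater 0→T: 0.0382·4180·T = 159.68 T; water: 1642.7(T − 28.8)
1802.4 T = 47311 − 12759 = 34552
T ≈ 19.17 °C (positive, so assuming full melt was valid).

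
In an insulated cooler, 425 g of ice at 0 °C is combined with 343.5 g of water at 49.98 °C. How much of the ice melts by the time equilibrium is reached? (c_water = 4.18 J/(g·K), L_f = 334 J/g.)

m_melted ≈ 215 g

Heat available from the water dropping to 0 °C: 343.5·4.18·49.98 = 71763 J.
To melt every bit of ice: 425·334 = 141950 J.
That's not enough to melt it all — equilibrium is at 0 °C with ice remaining.
m_melted·334 = 71763  ⇒  m_melted ≈ 214.9 g.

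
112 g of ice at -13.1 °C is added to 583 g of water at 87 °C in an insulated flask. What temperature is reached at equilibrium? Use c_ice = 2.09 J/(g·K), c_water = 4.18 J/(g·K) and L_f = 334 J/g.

T_f ≈ 59.0 °C

Net heat exchanged in the isolated system is zero:
ice -13.1→0 °C: 112×2.09×13.1 = 3066.4
  melt ice: 112×334 = 37408
  warm the meltwater: 468.16 T
  water: 2436.9(T − 87)
2905.1 T = 212014 − 40474 = 171539
T ≈ 59.05 °C — above 0 °C, consistent with complete melting.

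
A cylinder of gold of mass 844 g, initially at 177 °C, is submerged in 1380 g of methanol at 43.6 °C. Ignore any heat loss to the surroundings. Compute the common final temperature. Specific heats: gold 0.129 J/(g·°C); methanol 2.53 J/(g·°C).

T_f ≈ 47.6 °C

T_f is the heat-capacity-weighted average of the initial temperatures:
T_f = (108.88×177 + 3491.4×43.6) / (108.88 + 3491.4)
    = 171496 / 3600.3 ≈ 47.63 °C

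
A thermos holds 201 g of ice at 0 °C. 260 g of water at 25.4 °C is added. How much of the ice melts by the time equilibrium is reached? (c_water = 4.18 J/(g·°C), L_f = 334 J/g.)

m_melted ≈ 82.6 g

Water can give up m c ΔT = 260·4.18·25.4 = 27605 J before reaching 0 °C.
Melting all 201 g of ice would need 201·334 = 67134 J.
Since 27605 < 67134 J, not all the ice melts; equilibrium is at 0 °C.
Mass melted = 27605/334 ≈ 82.65 g.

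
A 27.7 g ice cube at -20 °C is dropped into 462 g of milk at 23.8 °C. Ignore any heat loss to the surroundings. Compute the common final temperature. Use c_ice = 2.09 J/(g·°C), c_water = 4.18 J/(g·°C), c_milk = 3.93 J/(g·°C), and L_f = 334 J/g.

Energy conservation, ΣQ = 0:
ice -20→0 °C: 27.7·2.09·20 = 1157.9
  latent heat to melt: 27.7·334 = 9251.8
  meltwater 0→T: 27.7·4.18·T = 115.79 T
  milk cools: 462·3.93·(T − 23.8) = 1815.7(T − 23.8)
1931.4 T = 43213 − 10410 = 32803
T ≈ 16.98 °C. Since T > 0 °C, the all-ice-melts assumption holds.

T_f ≈ 17.0 °C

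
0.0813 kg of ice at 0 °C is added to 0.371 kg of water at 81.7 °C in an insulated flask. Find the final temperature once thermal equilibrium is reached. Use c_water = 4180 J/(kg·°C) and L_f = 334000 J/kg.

T_f ≈ 52.7 °C

Taking heat into each body as positive, Σ m c ΔT = 0:
fusion: m_ice L_f = 0.0813·334000 = 27154
  warm the meltwater: 339.83 T
  water: 1550.8(T − 81.7)
1890.6 T = 126699 − 27154 = 99545
T ≈ 52.65 °C. Since T > 0 °C, the all-ice-melts assumption holds.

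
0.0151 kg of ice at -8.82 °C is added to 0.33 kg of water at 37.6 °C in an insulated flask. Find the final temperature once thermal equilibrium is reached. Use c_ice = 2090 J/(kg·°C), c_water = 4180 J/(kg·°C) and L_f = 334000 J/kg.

T_f ≈ 32.3 °C

Conservation of energy gives ΣQ = 0:
ice -8.82→0 °C: 0.0151·2090·8.82 = 278.35
  melt ice: 0.0151·334000 = 5043.4
  warm the meltwater: 63.12 T
  water: 1379.4(T − 37.6)
1442.5 T = 51865 − 5321.8 = 46544
T ≈ 32.27 °C (positive, so assuming full melt was valid).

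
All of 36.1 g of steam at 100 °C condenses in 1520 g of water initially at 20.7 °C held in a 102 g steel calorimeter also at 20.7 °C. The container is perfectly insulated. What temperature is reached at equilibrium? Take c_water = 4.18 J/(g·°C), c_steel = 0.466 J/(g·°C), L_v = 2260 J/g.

T_f ≈ 35.0 °C

Energy balance with sensible and latent terms:
latent heat released on condensation: 36.1×2260 = 81586; condensate cools 100→T: 36.1×4.18×(T − 100) = 150.9(T − 100); original water: 6353.6(T − 20.7); steel cup: 102×0.466×(T − 20.7) = 47.53(T − 20.7)
6552 T = 81586 + 15090 + 132503 = 229179
T ≈ 34.98 °C — below 100 °C, confirming all the steam condensed.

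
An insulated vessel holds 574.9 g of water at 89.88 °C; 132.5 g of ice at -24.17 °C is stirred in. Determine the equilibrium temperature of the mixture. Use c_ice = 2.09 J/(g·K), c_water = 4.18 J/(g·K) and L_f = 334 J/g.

Net heat exchanged in the isolated system is zero:
warm ice to 0 °C: 132.5×2.09×(0 − (-24.17)) = 6693.3
  latent heat to melt: 132.5×334 = 44255
  meltwater 0→T: 132.5×4.18×T = 553.85 T
  water cools: 574.9×4.18×(T − 89.88) = 2403.1(T − 89.88)
2956.9 T = 215989 − 50948 = 165041
T ≈ 55.81 °C. Since T > 0 °C, the all-ice-melts assumption holds.

T_f ≈ 55.8 °C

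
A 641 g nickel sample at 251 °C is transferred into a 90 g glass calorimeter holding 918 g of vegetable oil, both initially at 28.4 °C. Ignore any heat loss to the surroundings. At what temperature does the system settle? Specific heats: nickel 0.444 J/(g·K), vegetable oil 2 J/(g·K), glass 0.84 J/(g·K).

Taking heat into each body as positive, Σ m c ΔT = 0:
641·0.444·(T − 251) + 918·2·(T − 28.4) + 90·0.84·(T − 28.4) = 0
284.6(T − 251) + 1836(T − 28.4) + 75.6(T − 28.4) = 0
(284.6 + 1836 + 75.6) T = 284.6·251 + 1836·28.4 + 75.6·28.4
T = 125725/2196.2 ≈ 57.25 °C

T_f ≈ 57.2 °C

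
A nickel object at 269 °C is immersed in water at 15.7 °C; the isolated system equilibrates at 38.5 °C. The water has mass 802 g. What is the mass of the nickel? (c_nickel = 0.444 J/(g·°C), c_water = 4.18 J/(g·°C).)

Taking heat into each body as positive, Σ m c ΔT = 0:
m·0.444·(38.5 − 269) + 802·4.18·(38.5 − 15.7) = 0
-102.34 m = -76434
m = -76434/-102.34 ≈ 746.8 g

m ≈ 747 g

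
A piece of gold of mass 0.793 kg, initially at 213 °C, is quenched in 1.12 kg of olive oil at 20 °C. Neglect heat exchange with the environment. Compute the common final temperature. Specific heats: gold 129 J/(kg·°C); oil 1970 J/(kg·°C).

T_f ≈ 28.6 °C

With ΣQ=0 the equilibrium temperature is the m·c-weighted mean:
T_f = (102.3*213 + 2206.4*20) / (102.3 + 2206.4)
    = 65917 / 2308.7 ≈ 28.55 °C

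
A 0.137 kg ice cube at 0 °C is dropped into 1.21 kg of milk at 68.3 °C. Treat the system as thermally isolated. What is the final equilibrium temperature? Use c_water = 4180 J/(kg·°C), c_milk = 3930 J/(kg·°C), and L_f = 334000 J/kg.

T_f ≈ 52.4 °C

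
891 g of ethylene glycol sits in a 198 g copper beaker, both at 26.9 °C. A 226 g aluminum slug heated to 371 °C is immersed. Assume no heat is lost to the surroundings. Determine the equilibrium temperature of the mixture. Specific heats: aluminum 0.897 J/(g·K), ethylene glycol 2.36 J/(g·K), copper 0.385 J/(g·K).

Net heat exchanged in the isolated system is zero:
226×0.897×(T − 371) + 891×2.36×(T − 26.9) + 198×0.385×(T − 26.9) = 0
202.72(T − 371) + 2102.8(T − 26.9) + 76.23(T − 26.9) = 0
2381.7 T = 133825
T ≈ 56.19 °C

T_f ≈ 56.2 °C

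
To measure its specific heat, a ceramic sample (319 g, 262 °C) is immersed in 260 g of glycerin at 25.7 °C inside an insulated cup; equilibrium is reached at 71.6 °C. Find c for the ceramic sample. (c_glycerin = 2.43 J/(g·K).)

Net heat exchanged in the isolated system is zero:
319·c·(71.6 − 262) + 260·2.43·(71.6 − 25.7) = 0
-60738 c = -29000
c = -29000/-60738 ≈ 0.4775 J/(g·K)

c ≈ 0.477 J/(g·K)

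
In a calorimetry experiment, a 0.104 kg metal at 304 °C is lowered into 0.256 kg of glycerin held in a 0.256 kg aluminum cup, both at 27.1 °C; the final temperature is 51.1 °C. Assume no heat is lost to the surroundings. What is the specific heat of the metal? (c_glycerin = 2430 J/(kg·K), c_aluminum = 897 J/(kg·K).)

Taking heat into each body as positive, Σ m c ΔT = 0:
0.104×c×(51.1 − 304) + 0.256×2430×(51.1 − 27.1) + 0.256×897×(51.1 − 27.1) = 0
-26.3 c = -20441
c = -20441/-26.3 ≈ 777.2 J/(kg·K)

c ≈ 777 J/(kg·K)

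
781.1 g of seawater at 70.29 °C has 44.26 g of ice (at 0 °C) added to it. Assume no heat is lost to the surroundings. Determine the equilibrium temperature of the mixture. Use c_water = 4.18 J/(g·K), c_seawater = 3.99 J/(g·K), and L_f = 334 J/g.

Net heat exchanged in the isolated system is zero:
fusion: m_ice L_f = 44.26·334 = 14783; warm the meltwater: 185.01 T; seawater: 3116.6(T − 70.29)
3301.6 T = 219065 − 14783 = 204282
T ≈ 61.87 °C (positive, so assuming full melt was valid).

T_f ≈ 61.9 °C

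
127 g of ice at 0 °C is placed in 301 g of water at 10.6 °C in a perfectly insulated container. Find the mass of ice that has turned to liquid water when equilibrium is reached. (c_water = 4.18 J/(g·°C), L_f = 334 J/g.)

m_melted ≈ 39.9 g

Water can give up m c ΔT = 301×4.18×10.6 = 13337 J before reaching 0 °C.
To melt every bit of ice: 127×334 = 42418 J.
13337 J < 42418 J, so only part of the ice melts and the system sits at 0 °C.
Mass melted = 13337/334 ≈ 39.93 g.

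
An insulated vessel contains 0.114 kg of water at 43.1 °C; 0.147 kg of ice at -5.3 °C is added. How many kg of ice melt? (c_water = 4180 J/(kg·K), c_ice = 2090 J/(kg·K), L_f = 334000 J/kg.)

m_melted ≈ 0.0566 kg

Water can give up m c ΔT = 0.114·4180·43.1 = 20538 J before reaching 0 °C.
Of that, 0.147·2090·5.3 = 1628.3 J goes to bring the ice to 0 °C, leaving 18910 J.
Melting all 0.147 kg of ice would need 0.147·334000 = 49098 J.
Since 18910 < 49098 J, not all the ice melts; equilibrium is at 0 °C.
Mass melted = 18910/334000 ≈ 0.05662 kg.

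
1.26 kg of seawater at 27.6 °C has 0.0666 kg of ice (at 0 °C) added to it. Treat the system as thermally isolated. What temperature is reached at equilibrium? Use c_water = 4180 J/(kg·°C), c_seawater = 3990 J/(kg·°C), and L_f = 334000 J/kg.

T_f ≈ 22.0 °C

Let T be the final temperature. ΣQ_i = 0:
melt ice: 0.0666·334000 = 22244
  meltwater 0→T: 0.0666·4180·T = 278.39 T
  seawater: 5027.4(T − 27.6)
5305.8 T = 138756 − 22244 = 116512
T ≈ 21.96 °C. Since T > 0 °C, the all-ice-melts assumption holds.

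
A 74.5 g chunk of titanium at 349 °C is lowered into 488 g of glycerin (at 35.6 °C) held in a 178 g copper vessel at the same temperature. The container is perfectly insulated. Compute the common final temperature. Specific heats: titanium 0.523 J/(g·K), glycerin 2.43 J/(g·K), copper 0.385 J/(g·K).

T_f ≈ 45.0 °C

Let T be the final temperature. ΣQ_i = 0:
74.5·0.523·(T − 349) + 488·2.43·(T − 35.6) + 178·0.385·(T − 35.6) = 0
(38.96 + 1185.8 + 68.53) T = 38.96·349 + 1185.8·35.6 + 68.53·35.6
T ≈ 45.04 °C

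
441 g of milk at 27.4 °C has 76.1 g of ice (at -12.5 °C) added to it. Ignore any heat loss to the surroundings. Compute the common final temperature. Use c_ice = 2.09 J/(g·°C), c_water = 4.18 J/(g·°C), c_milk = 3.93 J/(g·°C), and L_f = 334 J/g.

T_f ≈ 9.8 °C

Sum of m c ΔT and latent-heat terms is zero:
warm ice to 0 °C: 76.1×2.09×(0 − (-12.5)) = 1988.1
  melt ice: 76.1×334 = 25417
  meltwater 0→T: 76.1×4.18×T = 318.1 T
  milk: 1733.1(T − 27.4)
2051.2 T = 47488 − 27406 = 20082
T ≈ 9.79 °C. Since T > 0 °C, the all-ice-melts assumption holds.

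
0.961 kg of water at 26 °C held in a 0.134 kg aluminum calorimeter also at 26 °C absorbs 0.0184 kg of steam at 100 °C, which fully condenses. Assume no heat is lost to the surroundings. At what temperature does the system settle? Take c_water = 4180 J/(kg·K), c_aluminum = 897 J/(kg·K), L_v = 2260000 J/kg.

Net heat exchanged in the isolated system is zero:
latent heat released on condensation: 0.0184×2260000 = 41584
  condensate cools 100→T: 0.0184×4180×(T − 100) = 76.91(T − 100)
  water warms: 0.961×4180×(T − 26) = 4017(T − 26)
  aluminum cup: 0.134×897×(T − 26) = 120.2(T − 26)
4214.1 T = 41584 + 7691.2 + 107567 = 156842
T ≈ 37.22 °C, under the boiling point, so the assumption holds.

T_f ≈ 37.2 °C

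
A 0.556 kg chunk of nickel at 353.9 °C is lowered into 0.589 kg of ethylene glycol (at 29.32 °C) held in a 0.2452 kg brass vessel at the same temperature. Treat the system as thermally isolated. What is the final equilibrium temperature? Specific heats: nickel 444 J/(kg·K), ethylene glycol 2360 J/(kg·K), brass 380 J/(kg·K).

T_f ≈ 75.6 °C

Let T be the final temperature. ΣQ_i = 0:
0.556·444·(T − 353.9) + 0.589·2360·(T − 29.32) + 0.2452·380·(T − 29.32) = 0
246.86(T − 353.9) + 1390(T − 29.32) + 93.18(T − 29.32) = 0
1730.1 T = 130853
T = 130853/1730.1 ≈ 75.63 °C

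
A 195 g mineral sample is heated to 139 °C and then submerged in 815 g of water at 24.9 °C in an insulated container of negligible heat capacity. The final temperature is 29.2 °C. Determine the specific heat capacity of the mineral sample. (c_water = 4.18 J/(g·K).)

Setting the total heat transfer to zero:
195·c·(29.2 − 139) + 815·4.18·(29.2 − 24.9) = 0
-21411 c = -14649
c = -14649/-21411 ≈ 0.6842 J/(g·K)

c ≈ 0.684 J/(g·K)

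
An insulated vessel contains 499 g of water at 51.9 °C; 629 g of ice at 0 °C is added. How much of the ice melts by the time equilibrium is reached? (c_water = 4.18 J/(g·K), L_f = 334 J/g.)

m_melted ≈ 324 g

Heat available from the water dropping to 0 °C: 499×4.18×51.9 = 108254 J.
To melt every bit of ice: 629×334 = 210086 J.
Since 108254 < 210086 J, not all the ice melts; equilibrium is at 0 °C.
m_melt = 108254 / L_f = 324.1 g.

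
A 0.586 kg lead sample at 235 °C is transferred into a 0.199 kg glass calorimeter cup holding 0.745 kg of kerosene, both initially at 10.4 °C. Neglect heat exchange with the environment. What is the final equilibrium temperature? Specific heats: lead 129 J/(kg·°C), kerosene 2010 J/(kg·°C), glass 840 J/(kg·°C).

T_f ≈ 20.2 °C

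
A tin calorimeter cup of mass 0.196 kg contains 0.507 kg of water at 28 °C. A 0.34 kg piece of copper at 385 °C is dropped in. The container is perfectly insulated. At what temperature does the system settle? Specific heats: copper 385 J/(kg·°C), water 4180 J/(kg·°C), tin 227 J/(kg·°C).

T_f ≈ 48.4 °C

Taking heat into each body as positive, Σ m c ΔT = 0:
0.34·385·(T − 385) + 0.507·4180·(T − 28) + 0.196·227·(T − 28) = 0
130.9(T − 385) + 2119.3(T − 28) + 44.49(T − 28) = 0
2294.7 T = 110982
T = 110982 / 2294.7 = 48.4 °C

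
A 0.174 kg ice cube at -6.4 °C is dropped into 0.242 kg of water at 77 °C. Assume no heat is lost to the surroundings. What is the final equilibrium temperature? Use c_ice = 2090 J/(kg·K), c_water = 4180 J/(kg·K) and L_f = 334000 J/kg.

T_f ≈ 10.0 °C

Sum of m c ΔT and latent-heat terms is zero:
ice -6.4→0 °C: 0.174·2090·6.4 = 2327.4; melt ice: 0.174·334000 = 58116; meltwater 0→T: 0.174·4180·T = 727.32 T; water cools: 0.242·4180·(T − 77) = 1011.6(T − 77)
1738.9 T = 77890 − 60443 = 17447
T ≈ 10.03 °C — above 0 °C, consistent with complete melting.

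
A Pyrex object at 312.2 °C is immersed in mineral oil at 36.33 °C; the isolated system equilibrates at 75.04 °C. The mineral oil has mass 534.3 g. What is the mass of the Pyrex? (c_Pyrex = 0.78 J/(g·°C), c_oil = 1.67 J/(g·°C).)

Taking heat into each body as positive, Σ m c ΔT = 0:
m·0.78·(75.04 − 312.2) + 534.3·1.67·(75.04 − 36.33) = 0
-184.98 m = -34540
m = -34540/-184.98 ≈ 186.7 g

m ≈ 187 g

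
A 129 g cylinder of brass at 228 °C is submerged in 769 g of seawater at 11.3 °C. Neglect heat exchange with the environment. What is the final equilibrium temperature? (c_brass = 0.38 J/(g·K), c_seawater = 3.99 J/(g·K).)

T_f ≈ 14.7 °C

Taking heat into each body as positive, Σ m c ΔT = 0:
129·0.38·(T − 228) + 769·3.99·(T − 11.3) = 0
49.02(T − 228) + 3068.3(T − 11.3) = 0
(49.02 + 3068.3) T = 49.02·228 + 3068.3·11.3
T = 45848 / 3117.3 = 14.7 °C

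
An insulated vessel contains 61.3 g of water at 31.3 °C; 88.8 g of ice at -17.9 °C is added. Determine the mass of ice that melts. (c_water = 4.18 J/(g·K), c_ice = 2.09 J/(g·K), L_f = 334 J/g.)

Heat available from the water dropping to 0 °C: 61.3·4.18·31.3 = 8020.1 J.
Warming the ice to 0 °C takes 88.8·2.09·17.9 = 3322.1 J, leaving 4698 J for melting.
Melting all 88.8 g of ice would need 88.8·334 = 29659 J.
That's not enough to melt it all — equilibrium is at 0 °C with ice remaining.
m_melt = 4698 / L_f = 14.07 g.

m_melted ≈ 14.1 g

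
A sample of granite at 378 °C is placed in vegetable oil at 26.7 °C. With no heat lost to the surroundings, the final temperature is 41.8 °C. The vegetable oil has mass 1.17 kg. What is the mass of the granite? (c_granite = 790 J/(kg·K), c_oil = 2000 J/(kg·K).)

m ≈ 0.133 kg

Heat lost by the granite = heat gained by the oil:
m×790×(378 − 41.8) = 1.17×2000×(41.8 − 26.7)
265598 m = 35334  ⇒  m ≈ 0.133 kg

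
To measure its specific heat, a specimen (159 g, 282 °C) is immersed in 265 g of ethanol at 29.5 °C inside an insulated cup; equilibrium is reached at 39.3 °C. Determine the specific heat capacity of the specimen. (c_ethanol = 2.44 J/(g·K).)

m_s c (T_s − T_f) = m_ethanol c_ethanol (T_f − T_0):
159·c·(282 − 39.3) = 265·2.44·(39.3 − 29.5)
38589 c = 6336.7  ⇒  c ≈ 0.1642 J/(g·K)

c ≈ 0.164 J/(g·K)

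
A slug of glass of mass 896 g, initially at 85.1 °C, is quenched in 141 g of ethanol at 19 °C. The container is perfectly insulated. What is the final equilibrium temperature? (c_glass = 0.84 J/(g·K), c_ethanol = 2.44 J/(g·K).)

|Q_glass| = |Q_ethanol|:
896·0.84·(85.1 − T) = 141·2.44·(T − 19)
752.64(85.1 − T) = 344.04(T − 19)
1096.7 T = 70586  ⇒  T ≈ 64.36 °C

T_f ≈ 64.4 °C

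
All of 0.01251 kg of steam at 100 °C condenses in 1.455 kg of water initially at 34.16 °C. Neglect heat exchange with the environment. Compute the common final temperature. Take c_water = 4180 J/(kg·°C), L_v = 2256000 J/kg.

T_f ≈ 39.3 °C

Heat gained plus heat lost sum to zero:
latent heat released on condensation: 0.01251×2256000 = 28223
  condensate cools 100→T: 0.01251×4180×(T − 100) = 52.29(T − 100)
  original water: 6081.9(T − 34.16)
6134.2 T = 28223 + 5229.2 + 207758 = 241209
T ≈ 39.32 °C, under the boiling point, so the assumption holds.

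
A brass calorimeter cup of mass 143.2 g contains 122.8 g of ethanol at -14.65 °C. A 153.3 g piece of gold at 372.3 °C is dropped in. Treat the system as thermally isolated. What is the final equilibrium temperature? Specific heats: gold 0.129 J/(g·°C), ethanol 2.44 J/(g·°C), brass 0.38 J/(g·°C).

T_f ≈ 5.8 °C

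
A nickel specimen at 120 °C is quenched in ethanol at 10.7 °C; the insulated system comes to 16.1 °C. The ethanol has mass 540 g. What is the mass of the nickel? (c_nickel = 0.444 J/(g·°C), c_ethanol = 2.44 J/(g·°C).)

m ≈ 154 g

Let T be the final temperature. ΣQ_i = 0:
m·0.444·(16.1 − 120) + 540·2.44·(16.1 − 10.7) = 0
-46.13 m = -7115
m = -7115/-46.13 ≈ 154.2 g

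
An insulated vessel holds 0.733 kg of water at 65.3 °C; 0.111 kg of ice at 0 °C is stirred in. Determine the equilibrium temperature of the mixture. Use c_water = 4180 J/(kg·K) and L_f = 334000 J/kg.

T_f ≈ 46.2 °C

Sum of m c ΔT and latent-heat terms is zero:
latent heat to melt: 0.111·334000 = 37074; warm the meltwater: 463.98 T; water: 3063.9(T − 65.3)
3527.9 T = 200075 − 37074 = 163001
T ≈ 46.20 °C. Since T > 0 °C, the all-ice-melts assumption holds.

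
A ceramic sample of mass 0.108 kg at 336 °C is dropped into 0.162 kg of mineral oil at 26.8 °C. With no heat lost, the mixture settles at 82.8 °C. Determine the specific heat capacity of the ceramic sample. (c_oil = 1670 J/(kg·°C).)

Taking heat into each body as positive, Σ m c ΔT = 0:
0.108×c×(82.8 − 336) + 0.162×1670×(82.8 − 26.8) = 0
-27.35 c = -15150
c = -15150/-27.35 ≈ 554 J/(kg·°C)

c ≈ 554 J/(kg·°C)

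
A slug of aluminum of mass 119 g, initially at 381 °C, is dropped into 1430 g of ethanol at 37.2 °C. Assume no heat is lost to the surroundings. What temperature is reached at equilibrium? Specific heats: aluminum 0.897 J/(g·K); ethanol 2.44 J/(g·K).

T_f ≈ 47.4 °C

Heat gained plus heat lost sum to zero:
119×0.897×(T − 381) + 1430×2.44×(T − 37.2) = 0
(106.74 + 3489.2) T = 106.74×381 + 3489.2×37.2
T = 170467 / 3595.9 = 47.4 °C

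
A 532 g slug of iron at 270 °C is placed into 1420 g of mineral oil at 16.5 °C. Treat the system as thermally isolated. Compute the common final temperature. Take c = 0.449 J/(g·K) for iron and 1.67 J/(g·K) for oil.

T_f ≈ 39.7 °C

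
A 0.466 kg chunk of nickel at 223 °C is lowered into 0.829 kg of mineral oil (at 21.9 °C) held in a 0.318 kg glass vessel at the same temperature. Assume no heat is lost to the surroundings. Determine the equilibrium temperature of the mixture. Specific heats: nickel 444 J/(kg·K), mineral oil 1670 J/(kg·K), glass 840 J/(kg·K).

T_f ≈ 44.3 °C

Let T be the final temperature. ΣQ_i = 0:
0.466×444×(T − 223) + 0.829×1670×(T − 21.9) + 0.318×840×(T − 21.9) = 0
206.9(T − 223) + 1384.4(T − 21.9) + 267.12(T − 21.9) = 0
1858.5 T = 82309
T = 82309 / 1858.5 = 44.3 °C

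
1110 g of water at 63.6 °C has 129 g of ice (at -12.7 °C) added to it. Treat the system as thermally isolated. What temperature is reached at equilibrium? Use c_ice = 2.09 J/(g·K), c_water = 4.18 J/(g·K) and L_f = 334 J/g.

Net heat exchanged in the isolated system is zero:
ice -12.7→0 °C: 129·2.09·12.7 = 3424; latent heat to melt: 129·334 = 43086; meltwater 0→T: 129·4.18·T = 539.22 T; water: 4639.8(T − 63.6)
5179 T = 295091 − 46510 = 248581
T ≈ 48.00 °C (positive, so assuming full melt was valid).

T_f ≈ 48.0 °C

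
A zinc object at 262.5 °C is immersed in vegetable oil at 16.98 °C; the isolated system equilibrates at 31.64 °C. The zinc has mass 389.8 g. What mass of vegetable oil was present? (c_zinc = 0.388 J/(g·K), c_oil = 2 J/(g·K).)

m ≈ 1190 g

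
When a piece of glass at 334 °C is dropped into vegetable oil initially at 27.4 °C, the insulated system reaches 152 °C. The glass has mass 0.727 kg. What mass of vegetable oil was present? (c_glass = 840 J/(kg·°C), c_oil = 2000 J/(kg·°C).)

|Q_glass| = |Q_oil|:
0.727×840×(334 − 152) = m×2000×(152 − 27.4)
249200 m = 111144  ⇒  m ≈ 0.446 kg

m ≈ 0.446 kg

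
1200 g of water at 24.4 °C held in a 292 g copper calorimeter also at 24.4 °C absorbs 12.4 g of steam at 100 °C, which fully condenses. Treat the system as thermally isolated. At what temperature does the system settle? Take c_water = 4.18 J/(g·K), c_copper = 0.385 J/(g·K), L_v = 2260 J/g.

T_f ≈ 30.6 °C

Heat gained plus heat lost sum to zero:
condense steam: −12.4×2260 = −28024; condensed water 100 °C→T: 51.83(T − 100); water warms: 1200×4.18×(T − 24.4) = 5016(T − 24.4); copper cup: 292×0.385×(T − 24.4) = 112.42(T − 24.4)
5180.3 T = 28024 + 5183.2 + 125133 = 158341
T ≈ 30.57 °C, under the boiling point, so the assumption holds.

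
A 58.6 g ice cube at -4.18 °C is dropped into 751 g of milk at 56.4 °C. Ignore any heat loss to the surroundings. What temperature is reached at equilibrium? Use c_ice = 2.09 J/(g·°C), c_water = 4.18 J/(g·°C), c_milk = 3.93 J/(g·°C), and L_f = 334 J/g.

Energy conservation, ΣQ = 0:
ice -4.18→0 °C: 58.6·2.09·4.18 = 511.94
  melt ice: 58.6·334 = 19572
  meltwater 0→T: 58.6·4.18·T = 244.95 T
  milk: 2951.4(T − 56.4)
3196.4 T = 166461 − 20084 = 146376
T ≈ 45.79 °C — above 0 °C, consistent with complete melting.

T_f ≈ 45.8 °C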